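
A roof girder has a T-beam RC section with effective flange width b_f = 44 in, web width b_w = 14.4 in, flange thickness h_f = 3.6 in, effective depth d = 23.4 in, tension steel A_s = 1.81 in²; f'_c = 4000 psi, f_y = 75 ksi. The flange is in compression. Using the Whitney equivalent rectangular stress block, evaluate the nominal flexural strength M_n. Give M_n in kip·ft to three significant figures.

M_n ≈ 260 kip·ft

Tension: T = A_s f_y = 1.81 × 75 = 135.75 kips.
Try a within the flange: a = T/(0.85 f'_c b_f) = 135.75/(0.85 × 4 × 44) = 0.907 in.
Since a = 0.907 ≤ h_f = 3.6 in, the stress block lies entirely in the flange; analyse as a rectangular beam of width b_f.
M_n = T(d − a/2) = 135.75 × (23.4 − 0.4535) = 3115.0 kip·in.
M_n = 3115.0/12 = 259.58 kip·ft.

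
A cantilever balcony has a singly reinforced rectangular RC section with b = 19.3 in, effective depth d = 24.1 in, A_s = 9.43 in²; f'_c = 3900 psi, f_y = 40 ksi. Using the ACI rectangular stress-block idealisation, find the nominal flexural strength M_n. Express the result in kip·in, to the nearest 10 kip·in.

M_n ≈ 7980 kip·in

T = A_s f_y = 9.43 × 40 = 377.2 kips.
a = T/(0.85 f'_c b) = 377.2/(0.85 × 3.9 × 19.3) = 5.896 in.
M_n = T(d − a/2) = 377.2 × (24.1 − 2.948) = 7978.5 kip·in.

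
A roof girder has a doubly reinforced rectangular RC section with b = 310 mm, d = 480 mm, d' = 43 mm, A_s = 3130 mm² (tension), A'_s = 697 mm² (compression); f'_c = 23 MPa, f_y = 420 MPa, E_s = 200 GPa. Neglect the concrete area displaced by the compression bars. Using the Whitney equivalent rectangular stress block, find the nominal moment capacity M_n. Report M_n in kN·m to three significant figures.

M_n ≈ 532 kN·m

Assume both tension and compression steel yield.
Net tension couple steel: A_s − A'_s = 2433 mm².
a = (A_s − A'_s) f_y / (0.85 f'_c b) = 1021860/(0.85 × 23 × 310) = 168.61 mm.
c = a/β₁ = 168.61/0.85 = 198.36 mm; ε'_s = 0.003(c − d')/c = 0.0023 ≥ f_y/E_s = 0.0021, so compression steel does yield.
M_n = (A_s − A'_s) f_y (d − a/2) + A'_s f_y (d − d') = [1021860 × (480 − 84.305) + 292740 × (480 − 43)] × 10⁻⁶ = 404.34 + 127.93 = 532.27 kN·m.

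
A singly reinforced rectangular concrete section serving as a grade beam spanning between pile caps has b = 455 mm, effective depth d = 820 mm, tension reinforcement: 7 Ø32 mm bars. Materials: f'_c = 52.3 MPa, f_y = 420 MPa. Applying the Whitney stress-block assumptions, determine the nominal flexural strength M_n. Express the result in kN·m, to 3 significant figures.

M_n ≈ 1800 kN·m

A_s = 7 × 804 = 5628 mm².
T = A_s f_y = 5628 × 420 = 2363760 N = 2363.76 kN.
From C = T: a = T/(0.85 f'_c b) = 2363760/(0.85 × 52.3 × 455) = 116.86 mm.
M_n = T(d − a/2) = 2363.76 kN × (820 − 58.43) mm = 1800.17 kN·m.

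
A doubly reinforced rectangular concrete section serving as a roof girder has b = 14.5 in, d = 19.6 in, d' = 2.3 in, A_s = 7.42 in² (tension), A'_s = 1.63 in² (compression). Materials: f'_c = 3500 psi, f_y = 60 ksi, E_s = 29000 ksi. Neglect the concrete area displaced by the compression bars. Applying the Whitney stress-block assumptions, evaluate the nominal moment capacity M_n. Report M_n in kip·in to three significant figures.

M_n ≈ 7100 kip·in

Assume both steels yield.
a = (A_s − A'_s) f_y/(0.85 f'_c b) = (7.42 − 1.63) × 60/(0.85 × 3.5 × 14.5) = 8.053 in.
c = a/β₁ = 8.053/0.85 = 9.474 in; ε'_s = 0.003(c − d')/c = 0.0023 ≥ ε_y = 0.0021, so the compression steel yields.
M_n = (A_s − A'_s) f_y (d − a/2) + A'_s f_y (d − d') = 347.4 × (19.6 − 4.0265) + 97.8 × (19.6 − 2.3) = 5410.2 + 1691.9 = 7102.1 kip·in.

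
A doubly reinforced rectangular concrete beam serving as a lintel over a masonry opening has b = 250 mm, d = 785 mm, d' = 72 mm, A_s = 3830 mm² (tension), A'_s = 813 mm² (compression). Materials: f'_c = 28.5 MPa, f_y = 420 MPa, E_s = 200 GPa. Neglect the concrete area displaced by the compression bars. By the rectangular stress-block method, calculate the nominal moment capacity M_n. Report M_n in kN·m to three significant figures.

M_n ≈ 1110 kN·m

Assume both tension and compression steel yield.
Net tension couple steel: A_s − A'_s = 3017 mm².
a = (A_s − A'_s) f_y / (0.85 f'_c b) = 1267140/(0.85 × 28.5 × 250) = 209.23 mm.
c = a/β₁ = 209.23/0.846 = 247.32 mm; ε'_s = 0.003(c − d')/c = 0.0021 ≥ f_y/E_s = 0.0021, so compression steel does yield.
M_n = (A_s − A'_s) f_y (d − a/2) + A'_s f_y (d − d') = [1267140 × (785 − 104.615) + 341460 × (785 − 72)] × 10⁻⁶ = 862.14 + 243.46 = 1105.60 kN·m.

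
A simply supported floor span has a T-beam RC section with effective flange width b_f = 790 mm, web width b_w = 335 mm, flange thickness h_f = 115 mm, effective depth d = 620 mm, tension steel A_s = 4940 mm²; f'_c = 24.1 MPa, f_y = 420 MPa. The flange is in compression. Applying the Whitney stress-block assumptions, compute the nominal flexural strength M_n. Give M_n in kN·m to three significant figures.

Tension: T = A_s f_y = 4940 × 420 = 2074800 N.
Try a within the flange: a = T/(0.85 f'_c b_f) = 2074800/(0.85 × 24.1 × 790) = 128.21 mm.
a = 128.21 > h_f = 115 mm: the block extends into the web. Split into flange-overhang and web parts.
C_f = 0.85 f'_c (b_f − b_w) h_f = 0.85 × 24.1 × (790 − 335) × 115 = 1071878 N.
Remaining web compression depth: a_w = (T − C_f)/(0.85 f'_c b_w) = (2074800 − 1071878)/(0.85 × 24.1 × 335) = 146.15 mm.
M_n = C_f(d − h_f/2) + (T − C_f)(d − a_w/2) = 1071878 × (620 − 57.5) + 1002922 × (620 − 73.075) = 602.93 + 548.52 = 1151.45 × 10⁶ N·mm.
M_n = 1151.45 kN·m.

M_n ≈ 1150 kN·m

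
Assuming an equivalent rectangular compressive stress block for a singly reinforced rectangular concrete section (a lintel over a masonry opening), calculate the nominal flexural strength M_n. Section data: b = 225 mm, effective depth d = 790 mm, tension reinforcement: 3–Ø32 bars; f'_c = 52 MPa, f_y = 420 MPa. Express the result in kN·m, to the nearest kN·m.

A_s = 3 × 804 = 2412 mm².
T = A_s f_y = 2412 × 420 = 1013040 N = 1013.04 kN.
From C = T: a = T/(0.85 f'_c b) = 1013040/(0.85 × 52 × 225) = 101.86 mm.
M_n = T(d − a/2) = 1013.04 kN × (790 − 50.93) mm = 748.71 kN·m.

M_n ≈ 749 kN·m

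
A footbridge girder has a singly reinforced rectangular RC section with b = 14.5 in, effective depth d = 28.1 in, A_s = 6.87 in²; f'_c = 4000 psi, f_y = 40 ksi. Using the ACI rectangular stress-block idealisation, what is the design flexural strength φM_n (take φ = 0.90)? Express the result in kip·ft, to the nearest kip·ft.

T = A_s f_y = 6.87 × 40 = 274.8 kips.
a = T/(0.85 f'_c b) = 274.8/(0.85 × 4 × 14.5) = 5.574 in.
M_n = T(d − a/2) = 274.8 × (28.1 − 2.787) = 6956.0 kip·in = 6956.0/12 = 579.67 kip·ft.
φM_n = 0.90 × 579.67 = 521.70 kip·ft.

φM_n ≈ 522 kip·ft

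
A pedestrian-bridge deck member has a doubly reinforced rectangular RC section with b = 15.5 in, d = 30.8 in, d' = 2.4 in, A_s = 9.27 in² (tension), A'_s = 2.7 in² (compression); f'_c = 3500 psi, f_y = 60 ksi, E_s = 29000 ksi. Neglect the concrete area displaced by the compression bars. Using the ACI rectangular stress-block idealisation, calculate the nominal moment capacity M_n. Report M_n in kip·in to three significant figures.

M_n ≈ 15100 kip·in

Assume both steels yield.
a = (A_s − A'_s) f_y/(0.85 f'_c b) = (9.27 − 2.7) × 60/(0.85 × 3.5 × 15.5) = 8.549 in.
c = a/β₁ = 8.549/0.85 = 10.058 in; ε'_s = 0.003(c − d')/c = 0.0023 ≥ ε_y = 0.0021, so the compression steel yields.
M_n = (A_s − A'_s) f_y (d − a/2) + A'_s f_y (d − d') = 394.2 × (30.8 − 4.2745) + 162 × (30.8 − 2.4) = 10456.4 + 4600.8 = 15057.2 kip·in.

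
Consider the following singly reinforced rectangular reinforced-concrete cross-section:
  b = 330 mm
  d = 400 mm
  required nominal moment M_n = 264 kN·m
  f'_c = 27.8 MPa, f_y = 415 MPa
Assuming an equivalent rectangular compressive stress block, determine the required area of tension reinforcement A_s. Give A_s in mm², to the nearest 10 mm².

With M_n = 0.85 f'_c a b (d − a/2), solve the quadratic for a:
a = d − √(d² − 2M_n/(0.85 f'_c b)) = 400 − √(400² − 2 × 264×10⁶/(0.85 × 27.8 × 330)) = 96.21 mm.
A_s = 0.85 f'_c a b / f_y = 0.85 × 27.8 × 96.21 × 330 / 415 = 1807.8 mm².

A_s ≈ 1810 mm²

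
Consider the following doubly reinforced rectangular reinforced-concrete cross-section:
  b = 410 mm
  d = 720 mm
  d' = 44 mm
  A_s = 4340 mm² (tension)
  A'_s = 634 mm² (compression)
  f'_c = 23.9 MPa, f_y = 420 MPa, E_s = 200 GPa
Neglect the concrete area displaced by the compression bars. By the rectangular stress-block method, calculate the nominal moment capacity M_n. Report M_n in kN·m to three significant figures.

M_n ≈ 1160 kN·m

Assume both tension and compression steel yield.
Net tension couple steel: A_s − A'_s = 3706 mm².
a = (A_s − A'_s) f_y / (0.85 f'_c b) = 1556520/(0.85 × 23.9 × 410) = 186.88 mm.
c = a/β₁ = 186.88/0.85 = 219.86 mm; ε'_s = 0.003(c − d')/c = 0.0024 ≥ f_y/E_s = 0.0021, so compression steel does yield.
M_n = (A_s − A'_s) f_y (d − a/2) + A'_s f_y (d − d') = [1556520 × (720 − 93.44) + 266280 × (720 − 44)] × 10⁻⁶ = 975.25 + 180.01 = 1155.26 kN·m.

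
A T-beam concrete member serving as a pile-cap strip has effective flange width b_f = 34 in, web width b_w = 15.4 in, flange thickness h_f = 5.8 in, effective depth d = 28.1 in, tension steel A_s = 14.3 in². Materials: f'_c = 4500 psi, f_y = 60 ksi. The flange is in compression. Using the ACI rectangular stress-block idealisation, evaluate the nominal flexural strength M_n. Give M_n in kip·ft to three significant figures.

Tension: T = A_s f_y = 14.3 × 60 = 858 kips.
Try a within the flange: a = T/(0.85 f'_c b_f) = 858/(0.85 × 4.5 × 34) = 6.597 in.
a = 6.597 > h_f = 5.8 in: the block extends into the web. Split into flange-overhang and web parts.
C_f = 0.85 f'_c (b_f − b_w) h_f = 0.85 × 4.5 × (34 − 15.4) × 5.8 = 412.6 kips.
Remaining web compression depth: a_w = (T − C_f)/(0.85 f'_c b_w) = (858 − 412.6)/(0.85 × 4.5 × 15.4) = 7.561 in.
M_n = C_f(d − h_f/2) + (T − C_f)(d − a_w/2) = 412.6 × (28.1 − 2.9) + 445.4 × (28.1 − 3.7805) = 10397.5 + 10831.9 = 21229.4 kip·in.
M_n = 21229.4/12 = 1769.12 kip·ft.

M_n ≈ 1770 kip·ft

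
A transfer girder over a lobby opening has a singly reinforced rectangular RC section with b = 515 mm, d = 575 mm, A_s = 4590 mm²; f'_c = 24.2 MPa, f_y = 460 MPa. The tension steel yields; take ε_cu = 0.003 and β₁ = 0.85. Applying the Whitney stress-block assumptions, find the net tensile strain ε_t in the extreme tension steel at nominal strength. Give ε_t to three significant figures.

a = A_s f_y/(0.85 f'_c b) = 199.31 mm.
β₁ = 0.85, so c = a/β₁ = 199.31/0.85 = 234.48 mm.
From the linear strain diagram with ε_cu = 0.003: ε_t = 0.003 (d − c)/c = 0.003 × (575 − 234.48)/234.48 = 0.00436.
ε_t is between 0.004 and 0.005 — transition zone.

ε_t ≈ 0.00436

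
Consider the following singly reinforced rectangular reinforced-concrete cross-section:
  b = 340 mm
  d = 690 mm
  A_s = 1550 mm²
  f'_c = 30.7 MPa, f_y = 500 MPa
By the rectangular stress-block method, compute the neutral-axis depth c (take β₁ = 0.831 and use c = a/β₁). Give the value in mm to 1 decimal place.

c ≈ 105.1 mm

T = A_s f_y = 1550 × 500 = 775000 N = 775 kN.
Setting C = 0.85 f'_c a b equal to T: a = 775000/(0.85 × 30.7 × 340) = 87.351 mm.
With β₁ = 0.831, c = a/β₁ = 87.351/0.831 = 105.1 mm.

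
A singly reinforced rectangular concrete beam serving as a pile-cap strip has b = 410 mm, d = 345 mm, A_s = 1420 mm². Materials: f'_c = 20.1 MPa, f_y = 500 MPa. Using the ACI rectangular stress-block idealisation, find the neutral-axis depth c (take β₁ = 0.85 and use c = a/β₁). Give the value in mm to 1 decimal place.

c ≈ 119.2 mm

T = A_s f_y = 1420 × 500 = 710000 N = 710 kN.
Setting C = 0.85 f'_c a b equal to T: a = 710000/(0.85 × 20.1 × 410) = 101.358 mm.
With β₁ = 0.85, c = a/β₁ = 101.358/0.85 = 119.2 mm.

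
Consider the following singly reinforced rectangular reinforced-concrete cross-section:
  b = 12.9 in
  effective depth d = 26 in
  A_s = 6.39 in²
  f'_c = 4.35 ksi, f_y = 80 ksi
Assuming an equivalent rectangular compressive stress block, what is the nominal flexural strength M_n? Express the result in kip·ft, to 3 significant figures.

T = A_s f_y = 6.39 × 80 = 511.2 kips.
a = T/(0.85 f'_c b) = 511.2/(0.85 × 4.35 × 12.9) = 10.717 in.
M_n = T(d − a/2) = 511.2 × (26 − 5.3585) = 10551.9 kip·in = 10551.9/12 = 879.33 kip·ft.

M_n ≈ 879 kip·ft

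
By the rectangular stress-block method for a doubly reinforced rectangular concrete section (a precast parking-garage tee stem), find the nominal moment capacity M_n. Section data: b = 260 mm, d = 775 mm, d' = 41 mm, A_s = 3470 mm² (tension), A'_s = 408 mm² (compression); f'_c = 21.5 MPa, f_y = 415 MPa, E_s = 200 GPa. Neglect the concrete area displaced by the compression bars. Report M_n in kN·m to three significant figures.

M_n ≈ 939 kN·m

Assume both tension and compression steel yield.
Net tension couple steel: A_s − A'_s = 3062 mm².
a = (A_s − A'_s) f_y / (0.85 f'_c b) = 1270730/(0.85 × 21.5 × 260) = 267.44 mm.
c = a/β₁ = 267.44/0.85 = 314.64 mm; ε'_s = 0.003(c − d')/c = 0.0026 ≥ f_y/E_s = 0.0021, so compression steel does yield.
M_n = (A_s − A'_s) f_y (d − a/2) + A'_s f_y (d − d') = [1270730 × (775 − 133.72) + 169320 × (775 − 41)] × 10⁻⁶ = 814.89 + 124.28 = 939.17 kN·m.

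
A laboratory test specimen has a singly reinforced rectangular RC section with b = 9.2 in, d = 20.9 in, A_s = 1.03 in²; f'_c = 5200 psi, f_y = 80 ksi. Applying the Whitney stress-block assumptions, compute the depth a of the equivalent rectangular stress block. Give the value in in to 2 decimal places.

a ≈ 2.03 in

T = A_s f_y = 1.03 × 80 = 82.4 kips.
a = T/(0.85 f'_c b) = 82.4/(0.85 × 5.2 × 9.2) = 2.03 in.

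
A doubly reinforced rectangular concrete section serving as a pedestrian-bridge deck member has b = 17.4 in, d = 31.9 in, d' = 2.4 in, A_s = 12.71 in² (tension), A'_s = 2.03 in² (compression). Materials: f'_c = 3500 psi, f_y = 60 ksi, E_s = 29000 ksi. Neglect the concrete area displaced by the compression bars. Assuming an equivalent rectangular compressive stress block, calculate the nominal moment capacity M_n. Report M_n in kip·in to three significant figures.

M_n ≈ 20100 kip·in

Assume both steels yield.
a = (A_s − A'_s) f_y/(0.85 f'_c b) = (12.71 − 2.03) × 60/(0.85 × 3.5 × 17.4) = 12.379 in.
c = a/β₁ = 12.379/0.85 = 14.564 in; ε'_s = 0.003(c − d')/c = 0.0025 ≥ ε_y = 0.0021, so the compression steel yields.
M_n = (A_s − A'_s) f_y (d − a/2) + A'_s f_y (d − d') = 640.8 × (31.9 − 6.1895) + 121.8 × (31.9 − 2.4) = 16475.3 + 3593.1 = 20068.4 kip·in.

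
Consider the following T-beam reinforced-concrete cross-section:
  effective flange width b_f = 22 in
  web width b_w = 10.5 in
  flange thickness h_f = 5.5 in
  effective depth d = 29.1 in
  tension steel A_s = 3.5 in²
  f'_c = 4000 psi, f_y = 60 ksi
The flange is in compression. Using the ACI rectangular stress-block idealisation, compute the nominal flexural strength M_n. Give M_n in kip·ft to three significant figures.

Tension: T = A_s f_y = 3.5 × 60 = 210 kips.
Try a within the flange: a = T/(0.85 f'_c b_f) = 210/(0.85 × 4 × 22) = 2.807 in.
Since a = 2.807 ≤ h_f = 5.5 in, the stress block lies entirely in the flange; analyse as a rectangular beam of width b_f.
M_n = T(d − a/2) = 210 × (29.1 − 1.4035) = 5816.3 kip·in.
M_n = 5816.3/12 = 484.69 kip·ft.

M_n ≈ 485 kip·ft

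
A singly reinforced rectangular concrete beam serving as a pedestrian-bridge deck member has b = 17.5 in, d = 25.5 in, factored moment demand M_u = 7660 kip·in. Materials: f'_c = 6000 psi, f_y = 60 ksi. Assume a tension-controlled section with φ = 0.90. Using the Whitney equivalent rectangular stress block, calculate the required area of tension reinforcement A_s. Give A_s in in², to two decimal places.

A_s ≈ 6.04 in²

M_n = M_u/φ = 7660/0.90 = 8511.11 kip·in.
From M_n = 0.85 f'_c a b (d − a/2):
a = d − √(d² − 2M_n/(0.85 f'_c b)) = 25.5 − √(25.5² − 2 × 8511.11/(0.85 × 6 × 17.5)) = 4.063 in.
A_s = 0.85 f'_c a b / f_y = 0.85 × 6 × 4.063 × 17.5 / 60 = 6.044 in².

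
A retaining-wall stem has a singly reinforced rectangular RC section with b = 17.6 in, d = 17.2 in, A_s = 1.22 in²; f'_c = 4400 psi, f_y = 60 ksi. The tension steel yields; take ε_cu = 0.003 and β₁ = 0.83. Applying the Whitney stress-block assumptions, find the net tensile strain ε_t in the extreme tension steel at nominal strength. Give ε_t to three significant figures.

ε_t ≈ 0.0355

a = A_s f_y/(0.85 f'_c b) = 1.112 in.
β₁ = 0.83, so c = a/β₁ = 1.112/0.83 = 1.340 in.
From the linear strain diagram with ε_cu = 0.003: ε_t = 0.003 (d − c)/c = 0.003 × (17.2 − 1.340)/1.340 = 0.0355.
Since ε_t ≥ 0.005, the section is tension-controlled.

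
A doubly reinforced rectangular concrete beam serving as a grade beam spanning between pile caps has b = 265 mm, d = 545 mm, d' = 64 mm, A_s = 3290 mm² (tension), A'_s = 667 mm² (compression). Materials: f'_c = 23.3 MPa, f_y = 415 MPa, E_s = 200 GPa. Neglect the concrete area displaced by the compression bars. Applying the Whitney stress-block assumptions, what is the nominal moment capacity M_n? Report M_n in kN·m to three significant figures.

Assume both tension and compression steel yield.
Net tension couple steel: A_s − A'_s = 2623 mm².
a = (A_s − A'_s) f_y / (0.85 f'_c b) = 1088545/(0.85 × 23.3 × 265) = 207.41 mm.
c = a/β₁ = 207.41/0.85 = 244.01 mm; ε'_s = 0.003(c − d')/c = 0.0022 ≥ f_y/E_s = 0.0021, so compression steel does yield.
M_n = (A_s − A'_s) f_y (d − a/2) + A'_s f_y (d − d') = [1088545 × (545 − 103.705) + 276805 × (545 − 64)] × 10⁻⁶ = 480.37 + 133.14 = 613.51 kN·m.

M_n ≈ 614 kN·m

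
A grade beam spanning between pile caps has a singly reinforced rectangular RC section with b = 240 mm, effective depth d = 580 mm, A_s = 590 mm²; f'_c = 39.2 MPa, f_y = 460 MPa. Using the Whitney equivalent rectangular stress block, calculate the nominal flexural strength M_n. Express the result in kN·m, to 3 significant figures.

T = A_s f_y = 590 × 460 = 271400 N = 271.4 kN.
From C = T: a = T/(0.85 f'_c b) = 271400/(0.85 × 39.2 × 240) = 33.94 mm.
M_n = T(d − a/2) = 271.4 kN × (580 − 16.97) mm = 152.81 kN·m.

M_n ≈ 153 kN·m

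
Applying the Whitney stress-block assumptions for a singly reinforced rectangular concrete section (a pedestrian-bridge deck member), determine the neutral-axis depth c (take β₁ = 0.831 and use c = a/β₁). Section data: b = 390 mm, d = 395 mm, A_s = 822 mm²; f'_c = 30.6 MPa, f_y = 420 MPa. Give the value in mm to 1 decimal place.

T = A_s f_y = 822 × 420 = 345240 N = 345.24 kN.
Setting C = 0.85 f'_c a b equal to T: a = 345240/(0.85 × 30.6 × 390) = 34.034 mm.
With β₁ = 0.831, c = a/β₁ = 34.034/0.831 = 41.0 mm.

c ≈ 41.0 mm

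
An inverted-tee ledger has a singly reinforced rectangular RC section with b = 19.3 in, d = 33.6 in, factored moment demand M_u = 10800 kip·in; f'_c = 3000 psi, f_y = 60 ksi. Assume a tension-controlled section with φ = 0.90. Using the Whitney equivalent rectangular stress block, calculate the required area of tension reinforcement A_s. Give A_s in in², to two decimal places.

M_n = M_u/φ = 10800/0.90 = 12000 kip·in.
From M_n = 0.85 f'_c a b (d − a/2):
a = d − √(d² − 2M_n/(0.85 f'_c b)) = 33.6 − √(33.6² − 2 × 12000/(0.85 × 3 × 19.3)) = 8.276 in.
A_s = 0.85 f'_c a b / f_y = 0.85 × 3 × 8.276 × 19.3 / 60 = 6.788 in².

A_s ≈ 6.79 in²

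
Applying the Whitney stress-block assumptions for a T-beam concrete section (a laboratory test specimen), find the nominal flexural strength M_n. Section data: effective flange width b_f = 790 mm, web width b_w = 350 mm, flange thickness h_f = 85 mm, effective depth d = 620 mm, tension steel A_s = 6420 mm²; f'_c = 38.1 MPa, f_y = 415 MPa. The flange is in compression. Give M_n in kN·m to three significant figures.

M_n ≈ 1510 kN·m

Tension: T = A_s f_y = 6420 × 415 = 2664300 N.
Try a within the flange: a = T/(0.85 f'_c b_f) = 2664300/(0.85 × 38.1 × 790) = 104.14 mm.
a = 104.14 > h_f = 85 mm: the block extends into the web. Split into flange-overhang and web parts.
C_f = 0.85 f'_c (b_f − b_w) h_f = 0.85 × 38.1 × (790 − 350) × 85 = 1211199 N.
Remaining web compression depth: a_w = (T − C_f)/(0.85 f'_c b_w) = (2664300 − 1211199)/(0.85 × 38.1 × 350) = 128.20 mm.
M_n = C_f(d − h_f/2) + (T − C_f)(d − a_w/2) = 1211199 × (620 − 42.5) + 1453101 × (620 − 64.1) = 699.47 + 807.78 = 1507.25 × 10⁶ N·mm.
M_n = 1507.25 kN·m.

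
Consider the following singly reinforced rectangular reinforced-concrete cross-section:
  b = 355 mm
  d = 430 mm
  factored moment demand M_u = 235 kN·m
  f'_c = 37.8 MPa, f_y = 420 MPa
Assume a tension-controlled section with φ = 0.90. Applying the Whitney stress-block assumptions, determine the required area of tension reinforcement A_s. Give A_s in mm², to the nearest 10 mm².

M_n = M_u/φ = 235/0.90 = 261.111 kN·m.
With M_n = 0.85 f'_c a b (d − a/2), solve the quadratic for a:
a = d − √(d² − 2M_n/(0.85 f'_c b)) = 430 − √(430² − 2 × 261.111×10⁶/(0.85 × 37.8 × 355)) = 57.02 mm.
A_s = 0.85 f'_c a b / f_y = 0.85 × 37.8 × 57.02 × 355 / 420 = 1548.5 mm².

A_s ≈ 1550 mm²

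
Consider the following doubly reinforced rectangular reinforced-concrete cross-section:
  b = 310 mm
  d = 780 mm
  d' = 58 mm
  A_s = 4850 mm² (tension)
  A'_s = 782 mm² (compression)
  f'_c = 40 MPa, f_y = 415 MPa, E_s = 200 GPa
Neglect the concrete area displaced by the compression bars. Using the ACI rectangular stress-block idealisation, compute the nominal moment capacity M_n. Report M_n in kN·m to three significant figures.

M_n ≈ 1420 kN·m

Assume both tension and compression steel yield.
Net tension couple steel: A_s − A'_s = 4068 mm².
a = (A_s − A'_s) f_y / (0.85 f'_c b) = 1688220/(0.85 × 40 × 310) = 160.17 mm.
c = a/β₁ = 160.17/0.764 = 209.65 mm; ε'_s = 0.003(c − d')/c = 0.0022 ≥ f_y/E_s = 0.0021, so compression steel does yield.
M_n = (A_s − A'_s) f_y (d − a/2) + A'_s f_y (d − d') = [1688220 × (780 − 80.085) + 324530 × (780 − 58)] × 10⁻⁶ = 1181.61 + 234.31 = 1415.92 kN·m.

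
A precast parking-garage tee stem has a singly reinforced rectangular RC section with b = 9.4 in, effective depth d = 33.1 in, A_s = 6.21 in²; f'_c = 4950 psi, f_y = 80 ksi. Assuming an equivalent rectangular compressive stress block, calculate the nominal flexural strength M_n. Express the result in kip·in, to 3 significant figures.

M_n ≈ 13300 kip·in

T = A_s f_y = 6.21 × 80 = 496.8 kips.
a = T/(0.85 f'_c b) = 496.8/(0.85 × 4.95 × 9.4) = 12.561 in.
M_n = T(d − a/2) = 496.8 × (33.1 − 6.2805) = 13323.9 kip·in.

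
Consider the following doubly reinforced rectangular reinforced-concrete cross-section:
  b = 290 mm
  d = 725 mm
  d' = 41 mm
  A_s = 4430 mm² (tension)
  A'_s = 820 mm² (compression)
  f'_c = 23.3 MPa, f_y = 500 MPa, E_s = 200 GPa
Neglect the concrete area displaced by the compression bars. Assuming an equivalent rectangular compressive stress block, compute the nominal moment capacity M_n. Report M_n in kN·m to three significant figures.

M_n ≈ 1310 kN·m

Assume both tension and compression steel yield.
Net tension couple steel: A_s − A'_s = 3610 mm².
a = (A_s − A'_s) f_y / (0.85 f'_c b) = 1805000/(0.85 × 23.3 × 290) = 314.27 mm.
c = a/β₁ = 314.27/0.85 = 369.73 mm; ε'_s = 0.003(c − d')/c = 0.0027 ≥ f_y/E_s = 0.0025, so compression steel does yield.
M_n = (A_s − A'_s) f_y (d − a/2) + A'_s f_y (d − d') = [1805000 × (725 − 157.135) + 410000 × (725 − 41)] × 10⁻⁶ = 1025.00 + 280.44 = 1305.44 kN·m.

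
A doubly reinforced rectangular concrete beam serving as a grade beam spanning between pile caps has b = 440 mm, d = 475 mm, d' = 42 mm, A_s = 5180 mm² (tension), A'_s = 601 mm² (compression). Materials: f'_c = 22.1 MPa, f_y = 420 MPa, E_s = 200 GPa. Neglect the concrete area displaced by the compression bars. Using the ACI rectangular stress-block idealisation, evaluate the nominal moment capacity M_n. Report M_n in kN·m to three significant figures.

M_n ≈ 799 kN·m

Assume both tension and compression steel yield.
Net tension couple steel: A_s − A'_s = 4579 mm².
a = (A_s − A'_s) f_y / (0.85 f'_c b) = 1923180/(0.85 × 22.1 × 440) = 232.68 mm.
c = a/β₁ = 232.68/0.85 = 273.74 mm; ε'_s = 0.003(c − d')/c = 0.0025 ≥ f_y/E_s = 0.0021, so compression steel does yield.
M_n = (A_s − A'_s) f_y (d − a/2) + A'_s f_y (d − d') = [1923180 × (475 − 116.34) + 252420 × (475 − 42)] × 10⁻⁶ = 689.77 + 109.30 = 799.07 kN·m.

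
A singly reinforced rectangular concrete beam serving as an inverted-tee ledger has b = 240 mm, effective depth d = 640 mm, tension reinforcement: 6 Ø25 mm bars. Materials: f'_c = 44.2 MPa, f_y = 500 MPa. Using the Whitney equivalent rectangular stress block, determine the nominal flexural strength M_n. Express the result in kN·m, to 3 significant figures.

A_s = 6 × 491 = 2946 mm².
T = A_s f_y = 2946 × 500 = 1473000 N = 1473 kN.
From C = T: a = T/(0.85 f'_c b) = 1473000/(0.85 × 44.2 × 240) = 163.36 mm.
M_n = T(d − a/2) = 1473 kN × (640 − 81.68) mm = 822.41 kN·m.

M_n ≈ 822 kN·m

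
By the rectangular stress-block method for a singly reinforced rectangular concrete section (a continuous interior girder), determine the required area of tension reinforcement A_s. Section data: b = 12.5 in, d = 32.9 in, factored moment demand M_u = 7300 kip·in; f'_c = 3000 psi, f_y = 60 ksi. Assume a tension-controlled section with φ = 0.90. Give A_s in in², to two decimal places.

A_s ≈ 4.76 in²

M_n = M_u/φ = 7300/0.90 = 8111.11 kip·in.
From M_n = 0.85 f'_c a b (d − a/2):
a = d − √(d² − 2M_n/(0.85 f'_c b)) = 32.9 − √(32.9² − 2 × 8111.11/(0.85 × 3 × 12.5)) = 8.953 in.
A_s = 0.85 f'_c a b / f_y = 0.85 × 3 × 8.953 × 12.5 / 60 = 4.756 in².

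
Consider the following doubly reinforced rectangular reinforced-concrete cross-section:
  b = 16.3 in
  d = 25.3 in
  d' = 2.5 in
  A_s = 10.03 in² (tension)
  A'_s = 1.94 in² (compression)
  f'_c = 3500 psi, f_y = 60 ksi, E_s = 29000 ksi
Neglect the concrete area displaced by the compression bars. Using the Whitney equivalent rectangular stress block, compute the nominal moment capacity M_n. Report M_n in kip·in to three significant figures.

Assume both steels yield.
a = (A_s − A'_s) f_y/(0.85 f'_c b) = (10.03 − 1.94) × 60/(0.85 × 3.5 × 16.3) = 10.010 in.
c = a/β₁ = 10.010/0.85 = 11.776 in; ε'_s = 0.003(c − d')/c = 0.0024 ≥ ε_y = 0.0021, so the compression steel yields.
M_n = (A_s − A'_s) f_y (d − a/2) + A'_s f_y (d − d') = 485.4 × (25.3 − 5.005) + 116.4 × (25.3 − 2.5) = 9851.2 + 2653.9 = 12505.1 kip·in.

M_n ≈ 12500 kip·in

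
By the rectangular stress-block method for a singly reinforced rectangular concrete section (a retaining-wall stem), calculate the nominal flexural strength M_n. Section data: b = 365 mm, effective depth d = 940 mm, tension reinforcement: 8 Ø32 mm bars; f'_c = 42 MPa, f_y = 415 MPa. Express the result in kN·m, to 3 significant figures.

A_s = 8 × 804 = 6432 mm².
T = A_s f_y = 6432 × 415 = 2669280 N = 2669.28 kN.
From C = T: a = T/(0.85 f'_c b) = 2669280/(0.85 × 42 × 365) = 204.85 mm.
M_n = T(d − a/2) = 2669.28 kN × (940 − 102.425) mm = 2235.72 kN·m.

M_n ≈ 2240 kN·m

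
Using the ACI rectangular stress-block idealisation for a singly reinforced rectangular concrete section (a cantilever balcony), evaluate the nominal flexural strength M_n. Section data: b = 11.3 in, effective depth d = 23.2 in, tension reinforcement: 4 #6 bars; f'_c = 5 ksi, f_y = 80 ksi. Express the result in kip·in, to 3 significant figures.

A_s = 4 × 0.44 = 1.76 in².
T = A_s f_y = 1.76 × 80 = 140.8 kips.
a = T/(0.85 f'_c b) = 140.8/(0.85 × 5 × 11.3) = 2.932 in.
M_n = T(d − a/2) = 140.8 × (23.2 − 1.466) = 3060.1 kip·in.

M_n ≈ 3060 kip·in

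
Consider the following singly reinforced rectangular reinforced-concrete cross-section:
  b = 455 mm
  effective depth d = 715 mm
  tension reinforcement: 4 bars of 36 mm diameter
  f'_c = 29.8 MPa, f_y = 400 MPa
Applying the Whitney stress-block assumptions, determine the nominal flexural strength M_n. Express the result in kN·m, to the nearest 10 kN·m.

M_n ≈ 1050 kN·m

A_s = 4 × 1018 = 4072 mm².
T = A_s f_y = 4072 × 400 = 1628800 N = 1628.8 kN.
From C = T: a = T/(0.85 f'_c b) = 1628800/(0.85 × 29.8 × 455) = 141.33 mm.
M_n = T(d − a/2) = 1628.8 kN × (715 − 70.665) mm = 1049.49 kN·m.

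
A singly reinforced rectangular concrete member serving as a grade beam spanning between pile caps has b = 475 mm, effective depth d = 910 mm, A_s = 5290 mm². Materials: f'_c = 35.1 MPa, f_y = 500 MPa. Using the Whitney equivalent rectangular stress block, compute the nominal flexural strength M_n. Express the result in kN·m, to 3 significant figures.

M_n ≈ 2160 kN·m

T = A_s f_y = 5290 × 500 = 2645000 N = 2645 kN.
From C = T: a = T/(0.85 f'_c b) = 2645000/(0.85 × 35.1 × 475) = 186.64 mm.
M_n = T(d − a/2) = 2645 kN × (910 − 93.32) mm = 2160.12 kN·m.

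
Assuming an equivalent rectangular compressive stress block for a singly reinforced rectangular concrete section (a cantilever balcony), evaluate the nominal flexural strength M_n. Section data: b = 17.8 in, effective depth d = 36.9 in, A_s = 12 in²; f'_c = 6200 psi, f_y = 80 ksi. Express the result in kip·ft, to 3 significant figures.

T = A_s f_y = 12 × 80 = 960 kips.
a = T/(0.85 f'_c b) = 960/(0.85 × 6.2 × 17.8) = 10.234 in.
M_n = T(d − a/2) = 960 × (36.9 − 5.117) = 30511.7 kip·in = 30511.7/12 = 2542.64 kip·ft.

M_n ≈ 2540 kip·ft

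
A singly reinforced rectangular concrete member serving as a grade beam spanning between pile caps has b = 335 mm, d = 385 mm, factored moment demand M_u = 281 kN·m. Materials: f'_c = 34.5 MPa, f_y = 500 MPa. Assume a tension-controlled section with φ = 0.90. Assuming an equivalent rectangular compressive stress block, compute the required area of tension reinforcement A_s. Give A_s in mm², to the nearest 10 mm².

A_s ≈ 1850 mm²

M_n = M_u/φ = 281/0.90 = 312.222 kN·m.
With M_n = 0.85 f'_c a b (d − a/2), solve the quadratic for a:
a = d − √(d² − 2M_n/(0.85 f'_c b)) = 385 − √(385² − 2 × 312.222×10⁶/(0.85 × 34.5 × 335)) = 94.03 mm.
A_s = 0.85 f'_c a b / f_y = 0.85 × 34.5 × 94.03 × 335 / 500 = 1847.5 mm².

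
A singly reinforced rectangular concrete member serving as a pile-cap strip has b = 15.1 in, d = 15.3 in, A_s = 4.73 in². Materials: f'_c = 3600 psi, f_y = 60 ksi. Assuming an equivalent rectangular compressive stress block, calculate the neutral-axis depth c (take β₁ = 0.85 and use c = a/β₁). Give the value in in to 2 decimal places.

c ≈ 7.23 in

T = A_s f_y = 4.73 × 60 = 283.8 kips.
a = T/(0.85 f'_c b) = 283.8/(0.85 × 3.6 × 15.1) = 6.1421 in.
With β₁ = 0.85, c = a/β₁ = 6.1421/0.85 = 7.23 in.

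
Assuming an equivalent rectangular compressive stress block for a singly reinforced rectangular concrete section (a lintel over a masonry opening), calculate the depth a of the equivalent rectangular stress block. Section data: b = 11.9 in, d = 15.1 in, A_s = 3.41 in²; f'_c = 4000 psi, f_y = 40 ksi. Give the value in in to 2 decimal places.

T = A_s f_y = 3.41 × 40 = 136.4 kips.
a = T/(0.85 f'_c b) = 136.4/(0.85 × 4 × 11.9) = 3.37 in.

a ≈ 3.37 in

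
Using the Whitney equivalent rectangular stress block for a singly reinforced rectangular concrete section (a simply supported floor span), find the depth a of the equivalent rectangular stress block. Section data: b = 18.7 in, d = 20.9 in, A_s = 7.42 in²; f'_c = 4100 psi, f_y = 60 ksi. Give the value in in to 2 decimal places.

T = A_s f_y = 7.42 × 60 = 445.2 kips.
a = T/(0.85 f'_c b) = 445.2/(0.85 × 4.1 × 18.7) = 6.83 in.

a ≈ 6.83 in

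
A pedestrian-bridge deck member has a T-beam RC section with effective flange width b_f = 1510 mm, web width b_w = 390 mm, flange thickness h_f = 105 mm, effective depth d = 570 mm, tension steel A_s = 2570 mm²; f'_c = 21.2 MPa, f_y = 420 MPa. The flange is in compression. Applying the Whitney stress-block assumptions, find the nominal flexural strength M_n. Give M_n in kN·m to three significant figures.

M_n ≈ 594 kN·m

Tension: T = A_s f_y = 2570 × 420 = 1079400 N.
Try a within the flange: a = T/(0.85 f'_c b_f) = 1079400/(0.85 × 21.2 × 1510) = 39.67 mm.
Since a = 39.67 ≤ h_f = 105 mm, the stress block lies entirely in the flange; analyse as a rectangular beam of width b_f.
M_n = T(d − a/2) = 1079400 × (570 − 19.835) = 593.85 × 10⁶ N·mm.
M_n = 593.85 kN·m.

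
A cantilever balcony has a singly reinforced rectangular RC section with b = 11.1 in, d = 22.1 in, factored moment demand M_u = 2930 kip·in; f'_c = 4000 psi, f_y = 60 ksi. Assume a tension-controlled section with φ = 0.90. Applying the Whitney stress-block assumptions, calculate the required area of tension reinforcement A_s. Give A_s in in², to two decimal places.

M_n = M_u/φ = 2930/0.90 = 3255.56 kip·in.
From M_n = 0.85 f'_c a b (d − a/2):
a = d − √(d² − 2M_n/(0.85 f'_c b)) = 22.1 − √(22.1² − 2 × 3255.56/(0.85 × 4 × 11.1)) = 4.327 in.
A_s = 0.85 f'_c a b / f_y = 0.85 × 4 × 4.327 × 11.1 / 60 = 2.722 in².

A_s ≈ 2.72 in²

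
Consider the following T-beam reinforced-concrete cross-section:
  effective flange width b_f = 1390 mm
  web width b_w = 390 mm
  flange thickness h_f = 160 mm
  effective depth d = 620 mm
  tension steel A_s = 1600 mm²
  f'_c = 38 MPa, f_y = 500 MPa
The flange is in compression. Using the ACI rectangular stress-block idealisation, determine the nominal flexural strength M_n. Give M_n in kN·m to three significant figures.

M_n ≈ 489 kN·m

Tension: T = A_s f_y = 1600 × 500 = 800000 N.
Try a within the flange: a = T/(0.85 f'_c b_f) = 800000/(0.85 × 38 × 1390) = 17.82 mm.
Since a = 17.82 ≤ h_f = 160 mm, the stress block lies entirely in the flange; analyse as a rectangular beam of width b_f.
M_n = T(d − a/2) = 800000 × (620 − 8.91) = 488.87 × 10⁶ N·mm.
M_n = 488.87 kN·m.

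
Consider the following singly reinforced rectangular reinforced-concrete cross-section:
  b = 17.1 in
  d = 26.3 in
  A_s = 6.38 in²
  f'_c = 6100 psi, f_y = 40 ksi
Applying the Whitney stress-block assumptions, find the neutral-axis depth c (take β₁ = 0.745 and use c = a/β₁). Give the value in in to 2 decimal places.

c ≈ 3.86 in

T = A_s f_y = 6.38 × 40 = 255.2 kips.
a = T/(0.85 f'_c b) = 255.2/(0.85 × 6.1 × 17.1) = 2.8783 in.
With β₁ = 0.745, c = a/β₁ = 2.8783/0.745 = 3.86 in.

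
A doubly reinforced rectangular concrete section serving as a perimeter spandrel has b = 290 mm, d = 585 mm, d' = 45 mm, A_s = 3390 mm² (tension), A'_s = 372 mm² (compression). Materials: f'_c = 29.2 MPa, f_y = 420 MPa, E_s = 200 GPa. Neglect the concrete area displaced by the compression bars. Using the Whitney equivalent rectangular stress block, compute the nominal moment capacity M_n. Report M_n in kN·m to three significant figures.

Assume both tension and compression steel yield.
Net tension couple steel: A_s − A'_s = 3018 mm².
a = (A_s − A'_s) f_y / (0.85 f'_c b) = 1267560/(0.85 × 29.2 × 290) = 176.10 mm.
c = a/β₁ = 176.10/0.841 = 209.39 mm; ε'_s = 0.003(c − d')/c = 0.0024 ≥ f_y/E_s = 0.0021, so compression steel does yield.
M_n = (A_s − A'_s) f_y (d − a/2) + A'_s f_y (d − d') = [1267560 × (585 − 88.05) + 156240 × (585 − 45)] × 10⁻⁶ = 629.91 + 84.37 = 714.28 kN·m.

M_n ≈ 714 kN·m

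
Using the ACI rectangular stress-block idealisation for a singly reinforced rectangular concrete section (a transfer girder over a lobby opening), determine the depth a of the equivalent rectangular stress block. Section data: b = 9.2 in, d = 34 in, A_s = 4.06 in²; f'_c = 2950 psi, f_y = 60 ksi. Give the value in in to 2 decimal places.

T = A_s f_y = 4.06 × 60 = 243.6 kips.
a = T/(0.85 f'_c b) = 243.6/(0.85 × 2.95 × 9.2) = 10.56 in.

a ≈ 10.56 in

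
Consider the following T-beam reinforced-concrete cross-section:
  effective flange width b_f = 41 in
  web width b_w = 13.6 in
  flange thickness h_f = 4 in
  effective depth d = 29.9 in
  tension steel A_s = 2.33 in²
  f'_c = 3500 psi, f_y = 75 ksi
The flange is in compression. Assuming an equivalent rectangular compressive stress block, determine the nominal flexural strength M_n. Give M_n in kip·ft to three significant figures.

M_n ≈ 425 kip·ft

Tension: T = A_s f_y = 2.33 × 75 = 174.75 kips.
Try a within the flange: a = T/(0.85 f'_c b_f) = 174.75/(0.85 × 3.5 × 41) = 1.433 in.
Since a = 1.433 ≤ h_f = 4 in, the stress block lies entirely in the flange; analyse as a rectangular beam of width b_f.
M_n = T(d − a/2) = 174.75 × (29.9 − 0.7165) = 5099.8 kip·in.
M_n = 5099.8/12 = 424.98 kip·ft.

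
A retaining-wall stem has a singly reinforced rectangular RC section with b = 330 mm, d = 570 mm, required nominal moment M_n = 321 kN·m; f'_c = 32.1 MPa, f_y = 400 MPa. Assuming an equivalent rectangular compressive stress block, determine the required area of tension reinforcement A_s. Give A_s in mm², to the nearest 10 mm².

A_s ≈ 1490 mm²

With M_n = 0.85 f'_c a b (d − a/2), solve the quadratic for a:
a = d − √(d² − 2M_n/(0.85 f'_c b)) = 570 − √(570² − 2 × 321×10⁶/(0.85 × 32.1 × 330)) = 66.41 mm.
A_s = 0.85 f'_c a b / f_y = 0.85 × 32.1 × 66.41 × 330 / 400 = 1494.9 mm².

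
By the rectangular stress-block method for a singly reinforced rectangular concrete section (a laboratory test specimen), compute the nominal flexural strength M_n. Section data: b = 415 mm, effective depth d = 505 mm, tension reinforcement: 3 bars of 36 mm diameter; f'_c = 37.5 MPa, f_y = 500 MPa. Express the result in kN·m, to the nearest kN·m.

M_n ≈ 683 kN·m

A_s = 3 × 1018 = 3054 mm².
T = A_s f_y = 3054 × 500 = 1527000 N = 1527 kN.
From C = T: a = T/(0.85 f'_c b) = 1527000/(0.85 × 37.5 × 415) = 115.44 mm.
M_n = T(d − a/2) = 1527 kN × (505 − 57.72) mm = 683.00 kN·m.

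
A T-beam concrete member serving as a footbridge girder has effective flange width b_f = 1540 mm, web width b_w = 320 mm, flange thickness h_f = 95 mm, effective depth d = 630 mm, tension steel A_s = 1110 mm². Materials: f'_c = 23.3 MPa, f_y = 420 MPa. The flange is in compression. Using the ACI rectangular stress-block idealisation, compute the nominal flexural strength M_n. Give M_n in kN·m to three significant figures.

Tension: T = A_s f_y = 1110 × 420 = 466200 N.
Try a within the flange: a = T/(0.85 f'_c b_f) = 466200/(0.85 × 23.3 × 1540) = 15.29 mm.
Since a = 15.29 ≤ h_f = 95 mm, the stress block lies entirely in the flange; analyse as a rectangular beam of width b_f.
M_n = T(d − a/2) = 466200 × (630 − 7.645) = 290.14 × 10⁶ N·mm.
M_n = 290.14 kN·m.

M_n ≈ 290 kN·m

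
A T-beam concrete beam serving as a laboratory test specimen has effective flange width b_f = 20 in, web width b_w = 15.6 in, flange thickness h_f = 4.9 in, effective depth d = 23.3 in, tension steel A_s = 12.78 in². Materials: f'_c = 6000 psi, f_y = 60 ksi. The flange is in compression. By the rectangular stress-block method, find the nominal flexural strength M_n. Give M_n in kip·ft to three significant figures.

Tension: T = A_s f_y = 12.78 × 60 = 766.8 kips.
Try a within the flange: a = T/(0.85 f'_c b_f) = 766.8/(0.85 × 6 × 20) = 7.518 in.
a = 7.518 > h_f = 4.9 in: the block extends into the web. Split into flange-overhang and web parts.
C_f = 0.85 f'_c (b_f − b_w) h_f = 0.85 × 6 × (20 − 15.6) × 4.9 = 110.0 kips.
Remaining web compression depth: a_w = (T − C_f)/(0.85 f'_c b_w) = (766.8 − 110.0)/(0.85 × 6 × 15.6) = 8.255 in.
M_n = C_f(d − h_f/2) + (T − C_f)(d − a_w/2) = 110.0 × (23.3 − 2.45) + 656.8 × (23.3 − 4.1275) = 2293.5 + 12592.5 = 14886.0 kip·in.
M_n = 14886.0/12 = 1240.50 kip·ft.

M_n ≈ 1240 kip·ft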